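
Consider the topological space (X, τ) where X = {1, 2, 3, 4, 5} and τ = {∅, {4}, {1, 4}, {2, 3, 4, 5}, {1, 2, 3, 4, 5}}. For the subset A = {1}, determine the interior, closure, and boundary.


int(A) = ∅, cl(A) = {1}, ∂A = {1}.

Closed sets in (X, τ) are complements of opens:
  closed(X, τ) = {∅, {1}, {2, 3, 5}, {1, 2, 3, 5}, {1, 2, 3, 4, 5}}.
int(A) = ⋃ {U ∈ τ : U ⊆ A}. Opens contained in A: ∅.
Taking the union of these: int(A) = ∅.
cl(A) = ⋂ {C closed : A ⊆ C}. Closed sets containing A: {1}, {1, 2, 3, 5}, {1, 2, 3, 4, 5}.
Intersecting these: cl(A) = {1}.
∂A = cl(A) ∖ int(A) = {1} ∖ ∅ = {1}.


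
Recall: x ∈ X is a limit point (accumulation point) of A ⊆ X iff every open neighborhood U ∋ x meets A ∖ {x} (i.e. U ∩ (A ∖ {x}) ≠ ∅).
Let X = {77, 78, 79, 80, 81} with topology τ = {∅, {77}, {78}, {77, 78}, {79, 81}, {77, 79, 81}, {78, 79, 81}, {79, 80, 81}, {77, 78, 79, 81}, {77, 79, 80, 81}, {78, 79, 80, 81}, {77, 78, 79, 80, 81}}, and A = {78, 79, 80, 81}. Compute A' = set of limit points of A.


A' = {79, 80, 81}

For each x ∈ X, list the open sets U ∈ τ with x ∈ U, then check whether U ∩ (A ∖ {x}) ≠ ∅ for every such U.
  x = 77: open {77} ∋ x has {77} ∩ (A ∖ {77}) = ∅, so x is NOT a limit point.
  x = 78: open {78} ∋ x has {78} ∩ (A ∖ {78}) = ∅, so x is NOT a limit point.
  x = 79: opens ∋ x are {79, 81}, {77, 79, 81}, {78, 79, 81}, {79, 80, 81}, {77, 78, 79, 81}, {77, 79, 80, 81}, {78, 79, 80, 81}, {77, 78, 79, 80, 81}; each meets A ∖ {79}, so x IS a limit point.
  x = 80: opens ∋ x are {79, 80, 81}, {77, 79, 80, 81}, {78, 79, 80, 81}, {77, 78, 79, 80, 81}; each meets A ∖ {80}, so x IS a limit point.
  x = 81: opens ∋ x are {79, 81}, {77, 79, 81}, {78, 79, 81}, {79, 80, 81}, {77, 78, 79, 81}, {77, 79, 80, 81}, {78, 79, 80, 81}, {77, 78, 79, 80, 81}; each meets A ∖ {81}, so x IS a limit point.
Collecting: A' = {79, 80, 81}.


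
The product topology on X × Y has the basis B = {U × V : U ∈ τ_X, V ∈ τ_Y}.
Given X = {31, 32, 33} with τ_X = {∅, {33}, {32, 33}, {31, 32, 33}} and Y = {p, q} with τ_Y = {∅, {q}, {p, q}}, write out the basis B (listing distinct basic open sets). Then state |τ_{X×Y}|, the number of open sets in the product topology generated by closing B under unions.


Basis B = {∅ × ∅, {33} × {q}, {32, 33} × {q}, {33} × {p, q}, {31, 32, 33} × {q}, {32, 33} × {p, q}, {31, 32, 33} × {p, q}}; |τ_{X×Y}| = 10.

Enumerate products U × V with U ∈ τ_X, V ∈ τ_Y (deduplicated):
  ∅ × ∅ = {} (∅)
  {33} × {q} = {(33,q)}
  {32, 33} × {q} = {(32,q), (33,q)}
  {33} × {p, q} = {(33,p), (33,q)}
  {31, 32, 33} × {q} = {(31,q), (32,q), (33,q)}
  {32, 33} × {p, q} = {(32,p), (32,q), (33,p), (33,q)}
  {31, 32, 33} × {p, q} = {(31,p), (31,q), (32,p), (32,q), (33,p), (33,q)}
These 7 distinct sets form the basis B.
Close under arbitrary unions to get τ_{X×Y}; counting gives |τ_{X×Y}| = 10.


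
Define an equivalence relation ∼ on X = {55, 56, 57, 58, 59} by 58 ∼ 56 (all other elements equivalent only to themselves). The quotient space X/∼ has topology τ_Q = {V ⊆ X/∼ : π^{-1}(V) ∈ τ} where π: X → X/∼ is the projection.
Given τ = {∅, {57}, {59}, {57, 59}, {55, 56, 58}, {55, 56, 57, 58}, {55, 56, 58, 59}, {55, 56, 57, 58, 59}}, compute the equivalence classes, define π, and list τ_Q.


X/∼ = {[55], [56=58], [57], [59]}; |τ_Q| = 8.

Equivalence classes: [55], [56=58], [57], [59].
Quotient map π: X → X/∼ sends 55 ↦ [55], 56 ↦ [56=58], 57 ↦ [57], 58 ↦ [56=58], 59 ↦ [59].
For each subset V ⊆ X/∼, compute π^{-1}(V) ⊆ X and check whether π^{-1}(V) ∈ τ. V is open in τ_Q iff π^{-1}(V) ∈ τ.
  V = {}: π^{-1}(V) = ∅ ∈ τ ✓.
  V = {[55]}: π^{-1}(V) = {55} ∉ τ ✗.
  V = {[56=58]}: π^{-1}(V) = {56, 58} ∉ τ ✗.
  V = {[55], [56=58]}: π^{-1}(V) = {55, 56, 58} ∈ τ ✓.
  V = {[57]}: π^{-1}(V) = {57} ∈ τ ✓.
  V = {[55], [57]}: π^{-1}(V) = {55, 57} ∉ τ ✗.
  V = {[56=58], [57]}: π^{-1}(V) = {56, 57, 58} ∉ τ ✗.
  V = {[55], [56=58], [57]}: π^{-1}(V) = {55, 56, 57, 58} ∈ τ ✓.
  V = {[59]}: π^{-1}(V) = {59} ∈ τ ✓.
  V = {[55], [59]}: π^{-1}(V) = {55, 59} ∉ τ ✗.
  V = {[56=58], [59]}: π^{-1}(V) = {56, 58, 59} ∉ τ ✗.
  V = {[55], [56=58], [59]}: π^{-1}(V) = {55, 56, 58, 59} ∈ τ ✓.
  V = {[57], [59]}: π^{-1}(V) = {57, 59} ∈ τ ✓.
  V = {[55], [57], [59]}: π^{-1}(V) = {55, 57, 59} ∉ τ ✗.
  V = {[56=58], [57], [59]}: π^{-1}(V) = {56, 57, 58, 59} ∉ τ ✗.
  V = {[55], [56=58], [57], [59]}: π^{-1}(V) = {55, 56, 57, 58, 59} ∈ τ ✓.
Open sets in the quotient: τ_Q = {{}, {[55], [56=58]}, {[57]}, {[55], [56=58], [57]}, {[59]}, {[55], [56=58], [59]}, {[57], [59]}, {[55], [56=58], [57], [59]}} (8 elements).


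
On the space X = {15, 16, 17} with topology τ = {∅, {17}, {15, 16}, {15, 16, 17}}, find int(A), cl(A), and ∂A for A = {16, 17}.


int(A) = {17}, cl(A) = {15, 16, 17}, ∂A = {15, 16}.

Closed sets in (X, τ) are complements of opens:
  closed(X, τ) = {∅, {17}, {15, 16}, {15, 16, 17}}.
int(A) = ⋃ {U ∈ τ : U ⊆ A}. Opens contained in A: ∅, {17}.
Taking the union of these: int(A) = {17}.
cl(A) = ⋂ {C closed : A ⊆ C}. Closed sets containing A: {15, 16, 17}.
Intersecting these: cl(A) = {15, 16, 17}.
∂A = cl(A) ∖ int(A) = {15, 16, 17} ∖ {17} = {15, 16}.


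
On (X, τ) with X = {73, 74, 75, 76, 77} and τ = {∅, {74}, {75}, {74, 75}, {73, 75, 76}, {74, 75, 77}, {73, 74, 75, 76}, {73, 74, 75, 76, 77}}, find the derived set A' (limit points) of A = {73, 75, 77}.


A' = {73, 76, 77}

For each x ∈ X, list the open sets U ∈ τ with x ∈ U, then check whether U ∩ (A ∖ {x}) ≠ ∅ for every such U.
  x = 73: opens ∋ x are {73, 75, 76}, {73, 74, 75, 76}, {73, 74, 75, 76, 77}; each meets A ∖ {73}, so x IS a limit point.
  x = 74: open {74} ∋ x has {74} ∩ (A ∖ {74}) = ∅, so x is NOT a limit point.
  x = 75: open {75} ∋ x has {75} ∩ (A ∖ {75}) = ∅, so x is NOT a limit point.
  x = 76: opens ∋ x are {73, 75, 76}, {73, 74, 75, 76}, {73, 74, 75, 76, 77}; each meets A ∖ {76}, so x IS a limit point.
  x = 77: opens ∋ x are {74, 75, 77}, {73, 74, 75, 76, 77}; each meets A ∖ {77}, so x IS a limit point.
Collecting: A' = {73, 76, 77}.


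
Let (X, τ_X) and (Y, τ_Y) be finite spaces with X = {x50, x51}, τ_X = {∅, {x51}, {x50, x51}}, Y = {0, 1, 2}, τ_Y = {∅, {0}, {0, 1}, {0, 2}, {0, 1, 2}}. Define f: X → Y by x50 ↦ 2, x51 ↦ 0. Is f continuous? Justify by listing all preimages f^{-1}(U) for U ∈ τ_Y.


f IS continuous.

Compute f^{-1}(U) for each U ∈ τ_Y:
  U = ∅: f^{-1}(U) = ∅ ∈ τ_X ✓.
  U = {0}: f^{-1}(U) = {x51} ∈ τ_X ✓.
  U = {0, 1}: f^{-1}(U) = {x51} ∈ τ_X ✓.
  U = {0, 2}: f^{-1}(U) = {x50, x51} ∈ τ_X ✓.
  U = {0, 1, 2}: f^{-1}(U) = {x50, x51} ∈ τ_X ✓.
Every preimage lies in τ_X, so f IS continuous.


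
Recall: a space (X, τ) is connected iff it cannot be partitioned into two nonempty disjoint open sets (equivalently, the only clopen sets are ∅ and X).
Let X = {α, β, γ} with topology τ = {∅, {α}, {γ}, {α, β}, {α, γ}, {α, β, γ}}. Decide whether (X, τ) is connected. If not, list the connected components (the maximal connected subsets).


(X, τ) is disconnected; components = [{γ}, {α, β}].

Find clopen sets (U ∈ τ with X ∖ U ∈ τ):
  U = ∅, X ∖ U = {α, β, γ} — both open, so U is clopen.
  U = {γ}, X ∖ U = {α, β} — both open, so U is clopen.
  U = {α, β}, X ∖ U = {γ} — both open, so U is clopen.
  U = {α, β, γ}, X ∖ U = ∅ — both open, so U is clopen.
Nontrivial clopen(s) exist: e.g. {α, β}. So (X, τ) is disconnected.
Compute connected components by grouping points that agree on all clopens:
  component: {γ}
  component: {α, β}


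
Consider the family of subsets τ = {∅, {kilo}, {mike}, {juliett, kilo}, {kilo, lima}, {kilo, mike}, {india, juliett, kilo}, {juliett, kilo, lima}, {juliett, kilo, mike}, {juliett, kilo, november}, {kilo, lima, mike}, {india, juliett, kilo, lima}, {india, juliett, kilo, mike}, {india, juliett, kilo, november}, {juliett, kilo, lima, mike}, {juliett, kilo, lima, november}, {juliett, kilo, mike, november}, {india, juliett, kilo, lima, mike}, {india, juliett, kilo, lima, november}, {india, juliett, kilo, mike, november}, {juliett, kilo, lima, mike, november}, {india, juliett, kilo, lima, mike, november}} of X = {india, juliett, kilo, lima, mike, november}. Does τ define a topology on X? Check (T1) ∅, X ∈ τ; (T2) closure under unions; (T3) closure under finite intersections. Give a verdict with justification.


τ IS a topology on X.

Axiom (T1): ∅ ∈ τ? Yes; X ∈ τ? Yes.
Axiom (T2/T3): check pairwise unions and intersections of members of τ.
All pairwise intersections and unions checked — each lies in τ. Therefore τ satisfies (T1), (T2), (T3): it IS a topology on X.


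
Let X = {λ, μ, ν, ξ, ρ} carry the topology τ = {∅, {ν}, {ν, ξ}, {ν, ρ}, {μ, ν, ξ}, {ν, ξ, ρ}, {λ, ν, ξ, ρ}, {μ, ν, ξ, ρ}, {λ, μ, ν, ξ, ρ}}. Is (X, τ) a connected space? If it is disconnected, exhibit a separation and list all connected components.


(X, τ) is connected.

Find clopen sets (U ∈ τ with X ∖ U ∈ τ):
  U = ∅, X ∖ U = {λ, μ, ν, ξ, ρ} — both open, so U is clopen.
  U = {λ, μ, ν, ξ, ρ}, X ∖ U = ∅ — both open, so U is clopen.
Only trivial clopens (∅ and X) exist, so (X, τ) is connected.
Compute connected components by grouping points that agree on all clopens:
  component: {λ, μ, ν, ξ, ρ}


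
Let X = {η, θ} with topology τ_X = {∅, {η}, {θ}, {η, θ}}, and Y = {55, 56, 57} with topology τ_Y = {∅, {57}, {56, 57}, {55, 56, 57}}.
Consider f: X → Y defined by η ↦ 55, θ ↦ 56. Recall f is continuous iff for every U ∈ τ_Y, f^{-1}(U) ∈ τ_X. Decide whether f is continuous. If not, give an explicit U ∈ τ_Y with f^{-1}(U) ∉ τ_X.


f IS continuous.

Compute f^{-1}(U) for each U ∈ τ_Y:
  U = ∅: f^{-1}(U) = ∅ ∈ τ_X ✓.
  U = {57}: f^{-1}(U) = ∅ ∈ τ_X ✓.
  U = {56, 57}: f^{-1}(U) = {θ} ∈ τ_X ✓.
  U = {55, 56, 57}: f^{-1}(U) = {η, θ} ∈ τ_X ✓.
Every preimage lies in τ_X, so f IS continuous.


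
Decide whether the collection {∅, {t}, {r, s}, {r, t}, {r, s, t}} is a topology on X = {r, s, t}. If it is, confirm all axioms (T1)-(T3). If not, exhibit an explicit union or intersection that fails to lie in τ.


τ is NOT a topology on X.

Axiom (T1): ∅ ∈ τ? Yes; X ∈ τ? Yes.
Axiom (T2/T3): check pairwise unions and intersections of members of τ.
Counterexample for (T3): {r, s} ∩ {r, t} = {r} ∉ τ. Therefore τ is NOT a topology.


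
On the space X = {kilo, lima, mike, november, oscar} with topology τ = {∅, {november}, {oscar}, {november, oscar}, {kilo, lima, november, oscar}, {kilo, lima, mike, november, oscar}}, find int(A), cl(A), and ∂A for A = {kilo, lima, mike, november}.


int(A) = {november}, cl(A) = {kilo, lima, mike, november}, ∂A = {kilo, lima, mike}.

Closed sets in (X, τ) are complements of opens:
  closed(X, τ) = {∅, {mike}, {kilo, lima, mike}, {kilo, lima, mike, november}, {kilo, lima, mike, oscar}, {kilo, lima, mike, november, oscar}}.
int(A) = ⋃ {U ∈ τ : U ⊆ A}. Opens contained in A: ∅, {november}.
Taking the union of these: int(A) = {november}.
cl(A) = ⋂ {C closed : A ⊆ C}. Closed sets containing A: {kilo, lima, mike, november}, {kilo, lima, mike, november, oscar}.
Intersecting these: cl(A) = {kilo, lima, mike, november}.
∂A = cl(A) ∖ int(A) = {kilo, lima, mike, november} ∖ {november} = {kilo, lima, mike}.


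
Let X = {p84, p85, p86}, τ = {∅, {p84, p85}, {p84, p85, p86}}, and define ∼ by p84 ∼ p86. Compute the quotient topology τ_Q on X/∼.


X/∼ = {[p84=p86], [p85]}; |τ_Q| = 2.

Equivalence classes: [p84=p86], [p85].
Quotient map π: X → X/∼ sends p84 ↦ [p84=p86], p85 ↦ [p85], p86 ↦ [p84=p86].
For each subset V ⊆ X/∼, compute π^{-1}(V) ⊆ X and check whether π^{-1}(V) ∈ τ. V is open in τ_Q iff π^{-1}(V) ∈ τ.
  V = {}: π^{-1}(V) = ∅ ∈ τ ✓.
  V = {[p84=p86]}: π^{-1}(V) = {p84, p86} ∉ τ ✗.
  V = {[p85]}: π^{-1}(V) = {p85} ∉ τ ✗.
  V = {[p84=p86], [p85]}: π^{-1}(V) = {p84, p85, p86} ∈ τ ✓.
Open sets in the quotient: τ_Q = {{}, {[p84=p86], [p85]}} (2 elements).


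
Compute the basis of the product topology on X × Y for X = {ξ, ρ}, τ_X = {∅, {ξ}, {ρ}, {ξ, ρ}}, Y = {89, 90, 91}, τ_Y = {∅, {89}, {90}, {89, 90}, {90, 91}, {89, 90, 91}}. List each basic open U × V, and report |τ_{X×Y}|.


Basis B = {∅ × ∅, {ξ} × {89}, {ξ} × {90}, {ρ} × {89}, {ρ} × {90}, {ξ} × {89, 90}, {ξ, ρ} × {89}, {ξ} × {90, 91}, {ξ, ρ} × {90}, {ρ} × {89, 90}, {ρ} × {90, 91}, {ξ} × {89, 90, 91}, {ρ} × {89, 90, 91}, {ξ, ρ} × {89, 90}, {ξ, ρ} × {90, 91}, {ξ, ρ} × {89, 90, 91}}; |τ_{X×Y}| = 36.

Enumerate products U × V with U ∈ τ_X, V ∈ τ_Y (deduplicated):
  ∅ × ∅ = {} (∅)
  {ξ} × {89} = {(ξ,89)}
  {ξ} × {90} = {(ξ,90)}
  {ρ} × {89} = {(ρ,89)}
  {ρ} × {90} = {(ρ,90)}
  {ξ} × {89, 90} = {(ξ,89), (ξ,90)}
  {ξ, ρ} × {89} = {(ξ,89), (ρ,89)}
  {ξ} × {90, 91} = {(ξ,90), (ξ,91)}
  {ξ, ρ} × {90} = {(ξ,90), (ρ,90)}
  {ρ} × {89, 90} = {(ρ,89), (ρ,90)}
  {ρ} × {90, 91} = {(ρ,90), (ρ,91)}
  {ξ} × {89, 90, 91} = {(ξ,89), (ξ,90), (ξ,91)}
  {ρ} × {89, 90, 91} = {(ρ,89), (ρ,90), (ρ,91)}
  {ξ, ρ} × {89, 90} = {(ξ,89), (ξ,90), (ρ,89), (ρ,90)}
  {ξ, ρ} × {90, 91} = {(ξ,90), (ξ,91), (ρ,90), (ρ,91)}
  {ξ, ρ} × {89, 90, 91} = {(ξ,89), (ξ,90), (ξ,91), (ρ,89), (ρ,90), (ρ,91)}
These 16 distinct sets form the basis B.
Close under arbitrary unions to get τ_{X×Y}; counting gives |τ_{X×Y}| = 36.


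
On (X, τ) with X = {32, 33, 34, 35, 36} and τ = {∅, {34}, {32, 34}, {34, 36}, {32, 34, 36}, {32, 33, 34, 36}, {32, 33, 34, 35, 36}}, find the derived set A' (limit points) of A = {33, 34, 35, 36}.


A' = {32, 33, 35, 36}

For each x ∈ X, list the open sets U ∈ τ with x ∈ U, then check whether U ∩ (A ∖ {x}) ≠ ∅ for every such U.
  x = 32: opens ∋ x are {32, 34}, {32, 34, 36}, {32, 33, 34, 36}, {32, 33, 34, 35, 36}; each meets A ∖ {32}, so x IS a limit point.
  x = 33: opens ∋ x are {32, 33, 34, 36}, {32, 33, 34, 35, 36}; each meets A ∖ {33}, so x IS a limit point.
  x = 34: open {34} ∋ x has {34} ∩ (A ∖ {34}) = ∅, so x is NOT a limit point.
  x = 35: opens ∋ x are {32, 33, 34, 35, 36}; each meets A ∖ {35}, so x IS a limit point.
  x = 36: opens ∋ x are {34, 36}, {32, 34, 36}, {32, 33, 34, 36}, {32, 33, 34, 35, 36}; each meets A ∖ {36}, so x IS a limit point.
Collecting: A' = {32, 33, 35, 36}.


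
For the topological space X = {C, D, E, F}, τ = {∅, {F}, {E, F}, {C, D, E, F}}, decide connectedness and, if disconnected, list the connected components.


(X, τ) is connected.

Find clopen sets (U ∈ τ with X ∖ U ∈ τ):
  U = ∅, X ∖ U = {C, D, E, F} — both open, so U is clopen.
  U = {C, D, E, F}, X ∖ U = ∅ — both open, so U is clopen.
Only trivial clopens (∅ and X) exist, so (X, τ) is connected.
Compute connected components by grouping points that agree on all clopens:
  component: {C, D, E, F}


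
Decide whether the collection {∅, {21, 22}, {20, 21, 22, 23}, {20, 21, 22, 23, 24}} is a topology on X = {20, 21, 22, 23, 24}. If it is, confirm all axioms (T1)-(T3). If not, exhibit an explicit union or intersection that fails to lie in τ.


τ IS a topology on X.

Axiom (T1): ∅ ∈ τ? Yes; X ∈ τ? Yes.
Axiom (T2/T3): check pairwise unions and intersections of members of τ.
All pairwise intersections and unions checked — each lies in τ. Therefore τ satisfies (T1), (T2), (T3): it IS a topology on X.


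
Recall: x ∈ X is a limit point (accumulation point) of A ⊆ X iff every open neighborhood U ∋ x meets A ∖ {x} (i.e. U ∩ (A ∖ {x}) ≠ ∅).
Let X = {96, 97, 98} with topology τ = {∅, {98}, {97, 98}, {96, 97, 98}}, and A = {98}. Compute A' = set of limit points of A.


A' = {96, 97}

For each x ∈ X, list the open sets U ∈ τ with x ∈ U, then check whether U ∩ (A ∖ {x}) ≠ ∅ for every such U.
  x = 96: opens ∋ x are {96, 97, 98}; each meets A ∖ {96}, so x IS a limit point.
  x = 97: opens ∋ x are {97, 98}, {96, 97, 98}; each meets A ∖ {97}, so x IS a limit point.
  x = 98: open {98} ∋ x has {98} ∩ (A ∖ {98}) = ∅, so x is NOT a limit point.
Collecting: A' = {96, 97}.


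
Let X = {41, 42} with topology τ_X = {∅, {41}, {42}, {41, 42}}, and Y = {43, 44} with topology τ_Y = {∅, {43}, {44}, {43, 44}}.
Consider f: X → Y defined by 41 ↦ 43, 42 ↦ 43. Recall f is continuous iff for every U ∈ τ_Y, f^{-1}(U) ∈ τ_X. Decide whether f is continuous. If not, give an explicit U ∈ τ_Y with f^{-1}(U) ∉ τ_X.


f IS continuous.

Compute f^{-1}(U) for each U ∈ τ_Y:
  U = ∅: f^{-1}(U) = ∅ ∈ τ_X ✓.
  U = {43}: f^{-1}(U) = {41, 42} ∈ τ_X ✓.
  U = {44}: f^{-1}(U) = ∅ ∈ τ_X ✓.
  U = {43, 44}: f^{-1}(U) = {41, 42} ∈ τ_X ✓.
Every preimage lies in τ_X, so f IS continuous.


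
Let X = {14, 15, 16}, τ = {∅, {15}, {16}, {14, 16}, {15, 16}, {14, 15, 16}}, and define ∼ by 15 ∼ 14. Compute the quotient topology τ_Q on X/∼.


X/∼ = {[14=15], [16]}; |τ_Q| = 3.

Equivalence classes: [14=15], [16].
Quotient map π: X → X/∼ sends 14 ↦ [14=15], 15 ↦ [14=15], 16 ↦ [16].
For each subset V ⊆ X/∼, compute π^{-1}(V) ⊆ X and check whether π^{-1}(V) ∈ τ. V is open in τ_Q iff π^{-1}(V) ∈ τ.
  V = {}: π^{-1}(V) = ∅ ∈ τ ✓.
  V = {[14=15]}: π^{-1}(V) = {14, 15} ∉ τ ✗.
  V = {[16]}: π^{-1}(V) = {16} ∈ τ ✓.
  V = {[14=15], [16]}: π^{-1}(V) = {14, 15, 16} ∈ τ ✓.
Open sets in the quotient: τ_Q = {{}, {[16]}, {[14=15], [16]}} (3 elements).


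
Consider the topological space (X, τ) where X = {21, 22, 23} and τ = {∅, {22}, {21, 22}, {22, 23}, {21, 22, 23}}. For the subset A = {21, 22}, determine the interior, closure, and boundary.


int(A) = {21, 22}, cl(A) = {21, 22, 23}, ∂A = {23}.

Closed sets in (X, τ) are complements of opens:
  closed(X, τ) = {∅, {21}, {23}, {21, 23}, {21, 22, 23}}.
int(A) = ⋃ {U ∈ τ : U ⊆ A}. Opens contained in A: ∅, {22}, {21, 22}.
Taking the union of these: int(A) = {21, 22}.
cl(A) = ⋂ {C closed : A ⊆ C}. Closed sets containing A: {21, 22, 23}.
Intersecting these: cl(A) = {21, 22, 23}.
∂A = cl(A) ∖ int(A) = {21, 22, 23} ∖ {21, 22} = {23}.


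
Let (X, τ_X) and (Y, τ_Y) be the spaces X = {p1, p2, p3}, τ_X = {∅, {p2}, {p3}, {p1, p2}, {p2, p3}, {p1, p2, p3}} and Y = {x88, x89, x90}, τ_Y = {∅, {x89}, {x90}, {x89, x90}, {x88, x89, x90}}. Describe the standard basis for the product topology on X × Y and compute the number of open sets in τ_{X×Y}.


Basis B = {∅ × ∅, {p2} × {x89}, {p2} × {x90}, {p3} × {x89}, {p3} × {x90}, {p1, p2} × {x89}, {p1, p2} × {x90}, {p2} × {x89, x90}, {p2, p3} × {x89}, {p2, p3} × {x90}, {p3} × {x89, x90}, {p1, p2, p3} × {x89}, {p1, p2, p3} × {x90}, {p2} × {x88, x89, x90}, {p3} × {x88, x89, x90}, {p1, p2} × {x89, x90}, {p2, p3} × {x89, x90}, {p1, p2} × {x88, x89, x90}, {p1, p2, p3} × {x89, x90}, {p2, p3} × {x88, x89, x90}, {p1, p2, p3} × {x88, x89, x90}}; |τ_{X×Y}| = 70.

Enumerate products U × V with U ∈ τ_X, V ∈ τ_Y (deduplicated):
  ∅ × ∅ = {} (∅)
  {p2} × {x89} = {(p2,x89)}
  {p2} × {x90} = {(p2,x90)}
  {p3} × {x89} = {(p3,x89)}
  {p3} × {x90} = {(p3,x90)}
  {p1, p2} × {x89} = {(p1,x89), (p2,x89)}
  {p1, p2} × {x90} = {(p1,x90), (p2,x90)}
  {p2} × {x89, x90} = {(p2,x89), (p2,x90)}
  {p2, p3} × {x89} = {(p2,x89), (p3,x89)}
  {p2, p3} × {x90} = {(p2,x90), (p3,x90)}
  {p3} × {x89, x90} = {(p3,x89), (p3,x90)}
  {p1, p2, p3} × {x89} = {(p1,x89), (p2,x89), (p3,x89)}
  {p1, p2, p3} × {x90} = {(p1,x90), (p2,x90), (p3,x90)}
  {p2} × {x88, x89, x90} = {(p2,x88), (p2,x89), (p2,x90)}
  {p3} × {x88, x89, x90} = {(p3,x88), (p3,x89), (p3,x90)}
  {p1, p2} × {x89, x90} = {(p1,x89), (p1,x90), (p2,x89), (p2,x90)}
  {p2, p3} × {x89, x90} = {(p2,x89), (p2,x90), (p3,x89), (p3,x90)}
  {p1, p2} × {x88, x89, x90} = {(p1,x88), (p1,x89), (p1,x90), (p2,x88), (p2,x89), (p2,x90)}
  {p1, p2, p3} × {x89, x90} = {(p1,x89), (p1,x90), (p2,x89), (p2,x90), (p3,x89), (p3,x90)}
  {p2, p3} × {x88, x89, x90} = {(p2,x88), (p2,x89), (p2,x90), (p3,x88), (p3,x89), (p3,x90)}
  {p1, p2, p3} × {x88, x89, x90} = {(p1,x88), (p1,x89), (p1,x90), (p2,x88), (p2,x89), (p2,x90), (p3,x88), (p3,x89), (p3,x90)}
These 21 distinct sets form the basis B.
Close under arbitrary unions to get τ_{X×Y}; counting gives |τ_{X×Y}| = 70.


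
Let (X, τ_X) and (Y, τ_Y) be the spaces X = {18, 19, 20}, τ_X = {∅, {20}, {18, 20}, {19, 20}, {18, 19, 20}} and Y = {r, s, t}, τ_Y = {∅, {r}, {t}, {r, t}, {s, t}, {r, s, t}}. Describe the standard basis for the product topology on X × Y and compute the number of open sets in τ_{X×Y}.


Basis B = {∅ × ∅, {20} × {r}, {20} × {t}, {18, 20} × {r}, {18, 20} × {t}, {19, 20} × {r}, {19, 20} × {t}, {20} × {r, t}, {20} × {s, t}, {18, 19, 20} × {r}, {18, 19, 20} × {t}, {20} × {r, s, t}, {18, 20} × {r, t}, {18, 20} × {s, t}, {19, 20} × {r, t}, {19, 20} × {s, t}, {18, 20} × {r, s, t}, {18, 19, 20} × {r, t}, {18, 19, 20} × {s, t}, {19, 20} × {r, s, t}, {18, 19, 20} × {r, s, t}}; |τ_{X×Y}| = 70.

Enumerate products U × V with U ∈ τ_X, V ∈ τ_Y (deduplicated):
  ∅ × ∅ = {} (∅)
  {20} × {r} = {(20,r)}
  {20} × {t} = {(20,t)}
  {18, 20} × {r} = {(18,r), (20,r)}
  {18, 20} × {t} = {(18,t), (20,t)}
  {19, 20} × {r} = {(19,r), (20,r)}
  {19, 20} × {t} = {(19,t), (20,t)}
  {20} × {r, t} = {(20,r), (20,t)}
  {20} × {s, t} = {(20,s), (20,t)}
  {18, 19, 20} × {r} = {(18,r), (19,r), (20,r)}
  {18, 19, 20} × {t} = {(18,t), (19,t), (20,t)}
  {20} × {r, s, t} = {(20,r), (20,s), (20,t)}
  {18, 20} × {r, t} = {(18,r), (18,t), (20,r), (20,t)}
  {18, 20} × {s, t} = {(18,s), (18,t), (20,s), (20,t)}
  {19, 20} × {r, t} = {(19,r), (19,t), (20,r), (20,t)}
  {19, 20} × {s, t} = {(19,s), (19,t), (20,s), (20,t)}
  {18, 20} × {r, s, t} = {(18,r), (18,s), (18,t), (20,r), (20,s), (20,t)}
  {18, 19, 20} × {r, t} = {(18,r), (18,t), (19,r), (19,t), (20,r), (20,t)}
  {18, 19, 20} × {s, t} = {(18,s), (18,t), (19,s), (19,t), (20,s), (20,t)}
  {19, 20} × {r, s, t} = {(19,r), (19,s), (19,t), (20,r), (20,s), (20,t)}
  {18, 19, 20} × {r, s, t} = {(18,r), (18,s), (18,t), (19,r), (19,s), (19,t), (20,r), (20,s), (20,t)}
These 21 distinct sets form the basis B.
Close under arbitrary unions to get τ_{X×Y}; counting gives |τ_{X×Y}| = 70.


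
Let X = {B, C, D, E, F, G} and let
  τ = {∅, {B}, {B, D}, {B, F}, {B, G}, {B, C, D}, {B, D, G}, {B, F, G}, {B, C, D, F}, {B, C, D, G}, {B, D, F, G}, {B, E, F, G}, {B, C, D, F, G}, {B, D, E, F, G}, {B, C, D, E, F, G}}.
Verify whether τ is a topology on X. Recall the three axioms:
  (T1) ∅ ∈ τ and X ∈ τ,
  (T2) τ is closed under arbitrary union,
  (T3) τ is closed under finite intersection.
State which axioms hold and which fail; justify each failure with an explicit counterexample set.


τ is NOT a topology on X.

Axiom (T1): ∅ ∈ τ? Yes; X ∈ τ? Yes.
Axiom (T2/T3): check pairwise unions and intersections of members of τ.
Counterexample for (T2): {B, D} ∪ {B, F} = {B, D, F} ∉ τ. Therefore τ is NOT a topology.


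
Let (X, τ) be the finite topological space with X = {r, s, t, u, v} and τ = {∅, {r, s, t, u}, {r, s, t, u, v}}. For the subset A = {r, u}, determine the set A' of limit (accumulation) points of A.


A' = {r, s, t, u, v}

For each x ∈ X, list the open sets U ∈ τ with x ∈ U, then check whether U ∩ (A ∖ {x}) ≠ ∅ for every such U.
  x = r: opens ∋ x are {r, s, t, u}, {r, s, t, u, v}; each meets A ∖ {r}, so x IS a limit point.
  x = s: opens ∋ x are {r, s, t, u}, {r, s, t, u, v}; each meets A ∖ {s}, so x IS a limit point.
  x = t: opens ∋ x are {r, s, t, u}, {r, s, t, u, v}; each meets A ∖ {t}, so x IS a limit point.
  x = u: opens ∋ x are {r, s, t, u}, {r, s, t, u, v}; each meets A ∖ {u}, so x IS a limit point.
  x = v: opens ∋ x are {r, s, t, u, v}; each meets A ∖ {v}, so x IS a limit point.
Collecting: A' = {r, s, t, u, v}.


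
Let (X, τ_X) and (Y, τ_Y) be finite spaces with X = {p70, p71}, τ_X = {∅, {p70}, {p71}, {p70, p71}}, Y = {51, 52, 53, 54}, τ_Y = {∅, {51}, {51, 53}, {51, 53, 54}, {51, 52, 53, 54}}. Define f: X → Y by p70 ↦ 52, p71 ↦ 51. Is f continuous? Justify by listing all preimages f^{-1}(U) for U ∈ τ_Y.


f IS continuous.

Compute f^{-1}(U) for each U ∈ τ_Y:
  U = ∅: f^{-1}(U) = ∅ ∈ τ_X ✓.
  U = {51}: f^{-1}(U) = {p71} ∈ τ_X ✓.
  U = {51, 53}: f^{-1}(U) = {p71} ∈ τ_X ✓.
  U = {51, 53, 54}: f^{-1}(U) = {p71} ∈ τ_X ✓.
  U = {51, 52, 53, 54}: f^{-1}(U) = {p70, p71} ∈ τ_X ✓.
Every preimage lies in τ_X, so f IS continuous.


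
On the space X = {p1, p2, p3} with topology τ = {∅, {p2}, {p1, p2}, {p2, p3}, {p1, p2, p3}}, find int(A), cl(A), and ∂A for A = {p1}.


int(A) = ∅, cl(A) = {p1}, ∂A = {p1}.

Closed sets in (X, τ) are complements of opens:
  closed(X, τ) = {∅, {p1}, {p3}, {p1, p3}, {p1, p2, p3}}.
int(A) = ⋃ {U ∈ τ : U ⊆ A}. Opens contained in A: ∅.
Taking the union of these: int(A) = ∅.
cl(A) = ⋂ {C closed : A ⊆ C}. Closed sets containing A: {p1}, {p1, p3}, {p1, p2, p3}.
Intersecting these: cl(A) = {p1}.
∂A = cl(A) ∖ int(A) = {p1} ∖ ∅ = {p1}.


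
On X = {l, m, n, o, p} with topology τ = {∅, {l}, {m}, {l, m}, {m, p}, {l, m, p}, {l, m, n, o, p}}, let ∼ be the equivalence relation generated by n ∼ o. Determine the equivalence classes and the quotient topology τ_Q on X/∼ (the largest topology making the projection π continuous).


X/∼ = {[l], [m], [n=o], [p]}; |τ_Q| = 7.

Equivalence classes: [l], [m], [n=o], [p].
Quotient map π: X → X/∼ sends l ↦ [l], m ↦ [m], n ↦ [n=o], o ↦ [n=o], p ↦ [p].
For each subset V ⊆ X/∼, compute π^{-1}(V) ⊆ X and check whether π^{-1}(V) ∈ τ. V is open in τ_Q iff π^{-1}(V) ∈ τ.
  V = {}: π^{-1}(V) = ∅ ∈ τ ✓.
  V = {[l]}: π^{-1}(V) = {l} ∈ τ ✓.
  V = {[m]}: π^{-1}(V) = {m} ∈ τ ✓.
  V = {[l], [m]}: π^{-1}(V) = {l, m} ∈ τ ✓.
  V = {[n=o]}: π^{-1}(V) = {n, o} ∉ τ ✗.
  V = {[l], [n=o]}: π^{-1}(V) = {l, n, o} ∉ τ ✗.
  V = {[m], [n=o]}: π^{-1}(V) = {m, n, o} ∉ τ ✗.
  V = {[l], [m], [n=o]}: π^{-1}(V) = {l, m, n, o} ∉ τ ✗.
  V = {[p]}: π^{-1}(V) = {p} ∉ τ ✗.
  V = {[l], [p]}: π^{-1}(V) = {l, p} ∉ τ ✗.
  V = {[m], [p]}: π^{-1}(V) = {m, p} ∈ τ ✓.
  V = {[l], [m], [p]}: π^{-1}(V) = {l, m, p} ∈ τ ✓.
  V = {[n=o], [p]}: π^{-1}(V) = {n, o, p} ∉ τ ✗.
  V = {[l], [n=o], [p]}: π^{-1}(V) = {l, n, o, p} ∉ τ ✗.
  V = {[m], [n=o], [p]}: π^{-1}(V) = {m, n, o, p} ∉ τ ✗.
  V = {[l], [m], [n=o], [p]}: π^{-1}(V) = {l, m, n, o, p} ∈ τ ✓.
Open sets in the quotient: τ_Q = {{}, {[l]}, {[m]}, {[l], [m]}, {[m], [p]}, {[l], [m], [p]}, {[l], [m], [n=o], [p]}} (7 elements).


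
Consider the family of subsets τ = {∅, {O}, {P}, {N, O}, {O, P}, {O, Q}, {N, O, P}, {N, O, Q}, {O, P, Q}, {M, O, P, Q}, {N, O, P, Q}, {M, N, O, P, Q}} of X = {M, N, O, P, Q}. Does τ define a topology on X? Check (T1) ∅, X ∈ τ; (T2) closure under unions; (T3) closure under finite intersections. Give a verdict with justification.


τ IS a topology on X.

Axiom (T1): ∅ ∈ τ? Yes; X ∈ τ? Yes.
Axiom (T2/T3): check pairwise unions and intersections of members of τ.
All pairwise intersections and unions checked — each lies in τ. Therefore τ satisfies (T1), (T2), (T3): it IS a topology on X.


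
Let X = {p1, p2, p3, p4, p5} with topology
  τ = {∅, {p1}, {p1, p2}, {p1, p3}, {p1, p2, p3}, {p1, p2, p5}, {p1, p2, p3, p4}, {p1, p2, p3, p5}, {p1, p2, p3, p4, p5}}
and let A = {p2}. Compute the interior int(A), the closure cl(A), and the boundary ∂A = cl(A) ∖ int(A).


int(A) = ∅, cl(A) = {p2, p4, p5}, ∂A = {p2, p4, p5}.

Closed sets in (X, τ) are complements of opens:
  closed(X, τ) = {∅, {p4}, {p5}, {p3, p4}, {p4, p5}, {p2, p4, p5}, {p3, p4, p5}, {p2, p3, p4, p5}, {p1, p2, p3, p4, p5}}.
int(A) = ⋃ {U ∈ τ : U ⊆ A}. Opens contained in A: ∅.
Taking the union of these: int(A) = ∅.
cl(A) = ⋂ {C closed : A ⊆ C}. Closed sets containing A: {p2, p4, p5}, {p2, p3, p4, p5}, {p1, p2, p3, p4, p5}.
Intersecting these: cl(A) = {p2, p4, p5}.
∂A = cl(A) ∖ int(A) = {p2, p4, p5} ∖ ∅ = {p2, p4, p5}.


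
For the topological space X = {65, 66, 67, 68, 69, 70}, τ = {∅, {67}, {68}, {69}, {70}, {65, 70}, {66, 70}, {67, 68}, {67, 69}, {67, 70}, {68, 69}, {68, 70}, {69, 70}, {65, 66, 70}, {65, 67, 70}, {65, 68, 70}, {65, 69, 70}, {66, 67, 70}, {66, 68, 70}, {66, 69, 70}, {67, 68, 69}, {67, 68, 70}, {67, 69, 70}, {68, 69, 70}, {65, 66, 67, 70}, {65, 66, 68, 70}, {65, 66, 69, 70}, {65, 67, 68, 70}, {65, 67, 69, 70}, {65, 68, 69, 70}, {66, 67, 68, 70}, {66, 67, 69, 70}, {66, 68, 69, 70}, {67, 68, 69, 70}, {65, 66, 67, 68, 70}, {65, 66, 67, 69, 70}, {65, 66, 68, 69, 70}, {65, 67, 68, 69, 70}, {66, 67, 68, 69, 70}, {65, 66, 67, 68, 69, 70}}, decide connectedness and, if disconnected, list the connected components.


(X, τ) is disconnected; components = [{67}, {68}, {69}, {65, 66, 70}].

Find clopen sets (U ∈ τ with X ∖ U ∈ τ):
  U = ∅, X ∖ U = {65, 66, 67, 68, 69, 70} — both open, so U is clopen.
  U = {67}, X ∖ U = {65, 66, 68, 69, 70} — both open, so U is clopen.
  U = {68}, X ∖ U = {65, 66, 67, 69, 70} — both open, so U is clopen.
  U = {69}, X ∖ U = {65, 66, 67, 68, 70} — both open, so U is clopen.
  U = {67, 68}, X ∖ U = {65, 66, 69, 70} — both open, so U is clopen.
  U = {67, 69}, X ∖ U = {65, 66, 68, 70} — both open, so U is clopen.
  U = {68, 69}, X ∖ U = {65, 66, 67, 70} — both open, so U is clopen.
  U = {65, 66, 70}, X ∖ U = {67, 68, 69} — both open, so U is clopen.
  U = {67, 68, 69}, X ∖ U = {65, 66, 70} — both open, so U is clopen.
  U = {65, 66, 67, 70}, X ∖ U = {68, 69} — both open, so U is clopen.
  U = {65, 66, 68, 70}, X ∖ U = {67, 69} — both open, so U is clopen.
  U = {65, 66, 69, 70}, X ∖ U = {67, 68} — both open, so U is clopen.
  U = {65, 66, 67, 68, 70}, X ∖ U = {69} — both open, so U is clopen.
  U = {65, 66, 67, 69, 70}, X ∖ U = {68} — both open, so U is clopen.
  U = {65, 66, 68, 69, 70}, X ∖ U = {67} — both open, so U is clopen.
  U = {65, 66, 67, 68, 69, 70}, X ∖ U = ∅ — both open, so U is clopen.
Nontrivial clopen(s) exist: e.g. {65, 66, 67, 68, 70}. So (X, τ) is disconnected.
Compute connected components by grouping points that agree on all clopens:
  component: {67}
  component: {68}
  component: {69}
  component: {65, 66, 70}


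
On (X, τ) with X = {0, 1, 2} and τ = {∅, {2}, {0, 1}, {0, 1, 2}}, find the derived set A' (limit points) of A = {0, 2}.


A' = {1}

For each x ∈ X, list the open sets U ∈ τ with x ∈ U, then check whether U ∩ (A ∖ {x}) ≠ ∅ for every such U.
  x = 0: open {0, 1} ∋ x has {0, 1} ∩ (A ∖ {0}) = ∅, so x is NOT a limit point.
  x = 1: opens ∋ x are {0, 1}, {0, 1, 2}; each meets A ∖ {1}, so x IS a limit point.
  x = 2: open {2} ∋ x has {2} ∩ (A ∖ {2}) = ∅, so x is NOT a limit point.
Collecting: A' = {1}.


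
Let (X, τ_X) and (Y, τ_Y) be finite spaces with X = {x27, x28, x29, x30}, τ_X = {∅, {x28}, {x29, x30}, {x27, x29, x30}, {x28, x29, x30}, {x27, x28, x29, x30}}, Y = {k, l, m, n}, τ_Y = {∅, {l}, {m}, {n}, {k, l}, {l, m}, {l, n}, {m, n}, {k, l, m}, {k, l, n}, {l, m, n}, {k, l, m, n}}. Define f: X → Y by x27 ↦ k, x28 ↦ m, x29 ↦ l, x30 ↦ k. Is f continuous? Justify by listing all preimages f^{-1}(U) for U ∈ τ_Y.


f is NOT continuous.

Compute f^{-1}(U) for each U ∈ τ_Y:
  U = ∅: f^{-1}(U) = ∅ ∈ τ_X ✓.
  U = {l}: f^{-1}(U) = {x29} ∉ τ_X ✗.
  U = {m}: f^{-1}(U) = {x28} ∈ τ_X ✓.
  U = {n}: f^{-1}(U) = ∅ ∈ τ_X ✓.
  U = {k, l}: f^{-1}(U) = {x27, x29, x30} ∈ τ_X ✓.
  U = {l, m}: f^{-1}(U) = {x28, x29} ∉ τ_X ✗.
  U = {l, n}: f^{-1}(U) = {x29} ∉ τ_X ✗.
  U = {m, n}: f^{-1}(U) = {x28} ∈ τ_X ✓.
  U = {k, l, m}: f^{-1}(U) = {x27, x28, x29, x30} ∈ τ_X ✓.
  U = {k, l, n}: f^{-1}(U) = {x27, x29, x30} ∈ τ_X ✓.
  U = {l, m, n}: f^{-1}(U) = {x28, x29} ∉ τ_X ✗.
  U = {k, l, m, n}: f^{-1}(U) = {x27, x28, x29, x30} ∈ τ_X ✓.
Found U = {l} with f^{-1}(U) = {x29} not in τ_X. Therefore f is NOT continuous.


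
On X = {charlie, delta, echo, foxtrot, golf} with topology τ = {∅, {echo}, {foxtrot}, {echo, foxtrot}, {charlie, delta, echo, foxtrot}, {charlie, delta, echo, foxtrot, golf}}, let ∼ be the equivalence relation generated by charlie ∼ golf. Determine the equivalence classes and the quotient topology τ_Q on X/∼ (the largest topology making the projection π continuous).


X/∼ = {[charlie=golf], [delta], [echo], [foxtrot]}; |τ_Q| = 5.

Equivalence classes: [charlie=golf], [delta], [echo], [foxtrot].
Quotient map π: X → X/∼ sends charlie ↦ [charlie=golf], delta ↦ [delta], echo ↦ [echo], foxtrot ↦ [foxtrot], golf ↦ [charlie=golf].
For each subset V ⊆ X/∼, compute π^{-1}(V) ⊆ X and check whether π^{-1}(V) ∈ τ. V is open in τ_Q iff π^{-1}(V) ∈ τ.
  V = {}: π^{-1}(V) = ∅ ∈ τ ✓.
  V = {[charlie=golf]}: π^{-1}(V) = {charlie, golf} ∉ τ ✗.
  V = {[delta]}: π^{-1}(V) = {delta} ∉ τ ✗.
  V = {[charlie=golf], [delta]}: π^{-1}(V) = {charlie, delta, golf} ∉ τ ✗.
  V = {[echo]}: π^{-1}(V) = {echo} ∈ τ ✓.
  V = {[charlie=golf], [echo]}: π^{-1}(V) = {charlie, echo, golf} ∉ τ ✗.
  V = {[delta], [echo]}: π^{-1}(V) = {delta, echo} ∉ τ ✗.
  V = {[charlie=golf], [delta], [echo]}: π^{-1}(V) = {charlie, delta, echo, golf} ∉ τ ✗.
  V = {[foxtrot]}: π^{-1}(V) = {foxtrot} ∈ τ ✓.
  V = {[charlie=golf], [foxtrot]}: π^{-1}(V) = {charlie, foxtrot, golf} ∉ τ ✗.
  V = {[delta], [foxtrot]}: π^{-1}(V) = {delta, foxtrot} ∉ τ ✗.
  V = {[charlie=golf], [delta], [foxtrot]}: π^{-1}(V) = {charlie, delta, foxtrot, golf} ∉ τ ✗.
  V = {[echo], [foxtrot]}: π^{-1}(V) = {echo, foxtrot} ∈ τ ✓.
  V = {[charlie=golf], [echo], [foxtrot]}: π^{-1}(V) = {charlie, echo, foxtrot, golf} ∉ τ ✗.
  V = {[delta], [echo], [foxtrot]}: π^{-1}(V) = {delta, echo, foxtrot} ∉ τ ✗.
  V = {[charlie=golf], [delta], [echo], [foxtrot]}: π^{-1}(V) = {charlie, delta, echo, foxtrot, golf} ∈ τ ✓.
Open sets in the quotient: τ_Q = {{}, {[echo]}, {[foxtrot]}, {[echo], [foxtrot]}, {[charlie=golf], [delta], [echo], [foxtrot]}} (5 elements).


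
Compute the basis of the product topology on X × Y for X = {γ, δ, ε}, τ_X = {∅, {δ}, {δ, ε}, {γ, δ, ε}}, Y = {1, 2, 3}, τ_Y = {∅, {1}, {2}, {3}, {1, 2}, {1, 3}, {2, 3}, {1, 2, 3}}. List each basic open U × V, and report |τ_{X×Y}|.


Basis B = {∅ × ∅, {δ} × {1}, {δ} × {2}, {δ} × {3}, {δ} × {1, 2}, {δ} × {1, 3}, {δ, ε} × {1}, {δ} × {2, 3}, {δ, ε} × {2}, {δ, ε} × {3}, {γ, δ, ε} × {1}, {γ, δ, ε} × {2}, {γ, δ, ε} × {3}, {δ} × {1, 2, 3}, {δ, ε} × {1, 2}, {δ, ε} × {1, 3}, {δ, ε} × {2, 3}, {γ, δ, ε} × {1, 2}, {γ, δ, ε} × {1, 3}, {γ, δ, ε} × {2, 3}, {δ, ε} × {1, 2, 3}, {γ, δ, ε} × {1, 2, 3}}; |τ_{X×Y}| = 64.

Enumerate products U × V with U ∈ τ_X, V ∈ τ_Y (deduplicated):
  ∅ × ∅ = {} (∅)
  {δ} × {1} = {(δ,1)}
  {δ} × {2} = {(δ,2)}
  {δ} × {3} = {(δ,3)}
  {δ} × {1, 2} = {(δ,1), (δ,2)}
  {δ} × {1, 3} = {(δ,1), (δ,3)}
  {δ, ε} × {1} = {(δ,1), (ε,1)}
  {δ} × {2, 3} = {(δ,2), (δ,3)}
  {δ, ε} × {2} = {(δ,2), (ε,2)}
  {δ, ε} × {3} = {(δ,3), (ε,3)}
  {γ, δ, ε} × {1} = {(γ,1), (δ,1), (ε,1)}
  {γ, δ, ε} × {2} = {(γ,2), (δ,2), (ε,2)}
  {γ, δ, ε} × {3} = {(γ,3), (δ,3), (ε,3)}
  {δ} × {1, 2, 3} = {(δ,1), (δ,2), (δ,3)}
  {δ, ε} × {1, 2} = {(δ,1), (δ,2), (ε,1), (ε,2)}
  {δ, ε} × {1, 3} = {(δ,1), (δ,3), (ε,1), (ε,3)}
  {δ, ε} × {2, 3} = {(δ,2), (δ,3), (ε,2), (ε,3)}
  {γ, δ, ε} × {1, 2} = {(γ,1), (γ,2), (δ,1), (δ,2), (ε,1), (ε,2)}
  {γ, δ, ε} × {1, 3} = {(γ,1), (γ,3), (δ,1), (δ,3), (ε,1), (ε,3)}
  {γ, δ, ε} × {2, 3} = {(γ,2), (γ,3), (δ,2), (δ,3), (ε,2), (ε,3)}
  {δ, ε} × {1, 2, 3} = {(δ,1), (δ,2), (δ,3), (ε,1), (ε,2), (ε,3)}
  {γ, δ, ε} × {1, 2, 3} = {(γ,1), (γ,2), (γ,3), (δ,1), (δ,2), (δ,3), (ε,1), (ε,2), (ε,3)}
These 22 distinct sets form the basis B.
Close under arbitrary unions to get τ_{X×Y}; counting gives |τ_{X×Y}| = 64.


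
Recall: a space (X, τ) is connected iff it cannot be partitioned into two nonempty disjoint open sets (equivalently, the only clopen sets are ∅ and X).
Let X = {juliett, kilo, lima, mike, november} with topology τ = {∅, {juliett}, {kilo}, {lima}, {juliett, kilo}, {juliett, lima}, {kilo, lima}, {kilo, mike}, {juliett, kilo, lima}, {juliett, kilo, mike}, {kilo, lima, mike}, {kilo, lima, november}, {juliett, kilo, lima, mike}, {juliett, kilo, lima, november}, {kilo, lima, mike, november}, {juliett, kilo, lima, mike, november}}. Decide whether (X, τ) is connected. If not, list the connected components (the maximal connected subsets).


(X, τ) is disconnected; components = [{juliett}, {kilo, lima, mike, november}].

Find clopen sets (U ∈ τ with X ∖ U ∈ τ):
  U = ∅, X ∖ U = {juliett, kilo, lima, mike, november} — both open, so U is clopen.
  U = {juliett}, X ∖ U = {kilo, lima, mike, november} — both open, so U is clopen.
  U = {kilo, lima, mike, november}, X ∖ U = {juliett} — both open, so U is clopen.
  U = {juliett, kilo, lima, mike, november}, X ∖ U = ∅ — both open, so U is clopen.
Nontrivial clopen(s) exist: e.g. {juliett}. So (X, τ) is disconnected.
Compute connected components by grouping points that agree on all clopens:
  component: {juliett}
  component: {kilo, lima, mike, november}


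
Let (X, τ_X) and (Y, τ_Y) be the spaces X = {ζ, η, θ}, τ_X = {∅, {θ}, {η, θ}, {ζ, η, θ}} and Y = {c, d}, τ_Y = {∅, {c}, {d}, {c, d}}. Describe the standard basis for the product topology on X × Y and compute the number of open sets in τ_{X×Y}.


Basis B = {∅ × ∅, {θ} × {c}, {θ} × {d}, {η, θ} × {c}, {η, θ} × {d}, {θ} × {c, d}, {ζ, η, θ} × {c}, {ζ, η, θ} × {d}, {η, θ} × {c, d}, {ζ, η, θ} × {c, d}}; |τ_{X×Y}| = 16.

Enumerate products U × V with U ∈ τ_X, V ∈ τ_Y (deduplicated):
  ∅ × ∅ = {} (∅)
  {θ} × {c} = {(θ,c)}
  {θ} × {d} = {(θ,d)}
  {η, θ} × {c} = {(η,c), (θ,c)}
  {η, θ} × {d} = {(η,d), (θ,d)}
  {θ} × {c, d} = {(θ,c), (θ,d)}
  {ζ, η, θ} × {c} = {(ζ,c), (η,c), (θ,c)}
  {ζ, η, θ} × {d} = {(ζ,d), (η,d), (θ,d)}
  {η, θ} × {c, d} = {(η,c), (η,d), (θ,c), (θ,d)}
  {ζ, η, θ} × {c, d} = {(ζ,c), (ζ,d), (η,c), (η,d), (θ,c), (θ,d)}
These 10 distinct sets form the basis B.
Close under arbitrary unions to get τ_{X×Y}; counting gives |τ_{X×Y}| = 16.


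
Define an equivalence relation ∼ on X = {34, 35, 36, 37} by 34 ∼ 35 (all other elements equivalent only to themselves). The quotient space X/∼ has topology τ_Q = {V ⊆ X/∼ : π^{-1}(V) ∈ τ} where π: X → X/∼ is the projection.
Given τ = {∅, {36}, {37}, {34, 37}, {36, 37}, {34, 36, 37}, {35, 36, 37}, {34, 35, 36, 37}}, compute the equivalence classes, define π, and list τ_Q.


X/∼ = {[34=35], [36], [37]}; |τ_Q| = 5.

Equivalence classes: [34=35], [36], [37].
Quotient map π: X → X/∼ sends 34 ↦ [34=35], 35 ↦ [34=35], 36 ↦ [36], 37 ↦ [37].
For each subset V ⊆ X/∼, compute π^{-1}(V) ⊆ X and check whether π^{-1}(V) ∈ τ. V is open in τ_Q iff π^{-1}(V) ∈ τ.
  V = {}: π^{-1}(V) = ∅ ∈ τ ✓.
  V = {[34=35]}: π^{-1}(V) = {34, 35} ∉ τ ✗.
  V = {[36]}: π^{-1}(V) = {36} ∈ τ ✓.
  V = {[34=35], [36]}: π^{-1}(V) = {34, 35, 36} ∉ τ ✗.
  V = {[37]}: π^{-1}(V) = {37} ∈ τ ✓.
  V = {[34=35], [37]}: π^{-1}(V) = {34, 35, 37} ∉ τ ✗.
  V = {[36], [37]}: π^{-1}(V) = {36, 37} ∈ τ ✓.
  V = {[34=35], [36], [37]}: π^{-1}(V) = {34, 35, 36, 37} ∈ τ ✓.
Open sets in the quotient: τ_Q = {{}, {[36]}, {[37]}, {[36], [37]}, {[34=35], [36], [37]}} (5 elements).
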